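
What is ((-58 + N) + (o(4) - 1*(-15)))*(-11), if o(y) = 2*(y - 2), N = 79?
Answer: -440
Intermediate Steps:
o(y) = -4 + 2*y (o(y) = 2*(-2 + y) = -4 + 2*y)
((-58 + N) + (o(4) - 1*(-15)))*(-11) = ((-58 + 79) + ((-4 + 2*4) - 1*(-15)))*(-11) = (21 + ((-4 + 8) + 15))*(-11) = (21 + (4 + 15))*(-11) = (21 + 19)*(-11) = 40*(-11) = -440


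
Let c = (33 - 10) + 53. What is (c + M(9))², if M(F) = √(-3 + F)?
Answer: (76 + √6)² ≈ 6154.3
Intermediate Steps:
c = 76 (c = 23 + 53 = 76)
(c + M(9))² = (76 + √(-3 + 9))² = (76 + √6)²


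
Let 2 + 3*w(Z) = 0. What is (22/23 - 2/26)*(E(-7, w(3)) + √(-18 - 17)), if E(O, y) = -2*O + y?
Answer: 10520/897 + 263*I*√35/299 ≈ 11.728 + 5.2038*I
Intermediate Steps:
w(Z) = -⅔ (w(Z) = -⅔ + (⅓)*0 = -⅔ + 0 = -⅔)
E(O, y) = y - 2*O
(22/23 - 2/26)*(E(-7, w(3)) + √(-18 - 17)) = (22/23 - 2/26)*((-⅔ - 2*(-7)) + √(-18 - 17)) = (22*(1/23) - 2*1/26)*((-⅔ + 14) + √(-35)) = (22/23 - 1/13)*(40/3 + I*√35) = 263*(40/3 + I*√35)/299 = 10520/897 + 263*I*√35/299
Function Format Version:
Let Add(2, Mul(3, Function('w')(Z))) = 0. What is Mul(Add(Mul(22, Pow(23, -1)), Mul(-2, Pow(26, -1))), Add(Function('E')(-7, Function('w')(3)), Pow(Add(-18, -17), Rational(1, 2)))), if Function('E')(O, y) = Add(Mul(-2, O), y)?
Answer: Add(Rational(10520, 897), Mul(Rational(263, 299), I, Pow(35, Rational(1, 2)))) ≈ Add(11.728, Mul(5.2038, I))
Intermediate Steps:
Function('w')(Z) = Rational(-2, 3) (Function('w')(Z) = Add(Rational(-2, 3), Mul(Rational(1, 3), 0)) = Add(Rational(-2, 3), 0) = Rational(-2, 3))
Function('E')(O, y) = Add(y, Mul(-2, O))
Mul(Add(Mul(22, Pow(23, -1)), Mul(-2, Pow(26, -1))), Add(Function('E')(-7, Function('w')(3)), Pow(Add(-18, -17), Rational(1, 2)))) = Mul(Add(Mul(22, Pow(23, -1)), Mul(-2, Pow(26, -1))), Add(Add(Rational(-2, 3), Mul(-2, -7)), Pow(Add(-18, -17), Rational(1, 2)))) = Mul(Add(Mul(22, Rational(1, 23)), Mul(-2, Rational(1, 26))), Add(Add(Rational(-2, 3), 14), Pow(-35, Rational(1, 2)))) = Mul(Add(Rational(22, 23), Rational(-1, 13)), Add(Rational(40, 3), Mul(I, Pow(35, Rational(1, 2))))) = Mul(Rational(263, 299), Add(Rational(40, 3), Mul(I, Pow(35, Rational(1, 2))))) = Add(Rational(10520, 897), Mul(Rational(263, 299), I, Pow(35, Rational(1, 2))))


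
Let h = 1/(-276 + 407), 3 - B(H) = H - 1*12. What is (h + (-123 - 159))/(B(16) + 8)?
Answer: -36941/917 ≈ -40.285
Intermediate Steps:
B(H) = 15 - H (B(H) = 3 - (H - 1*12) = 3 - (H - 12) = 3 - (-12 + H) = 3 + (12 - H) = 15 - H)
h = 1/131 ≈ 0.0076336
(h + (-123 - 159))/(B(16) + 8) = (1/131 + (-123 - 159))/((15 - 1*16) + 8) = (1/131 - 282)/((15 - 16) + 8) = -36941/(131*(-1 + 8)) = -36941/131/7 = -36941/131*⅐ = -36941/917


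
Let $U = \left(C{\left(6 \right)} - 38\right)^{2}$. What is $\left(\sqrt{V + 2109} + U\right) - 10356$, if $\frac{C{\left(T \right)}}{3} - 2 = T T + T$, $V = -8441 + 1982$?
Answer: $-1520 + 5 i \sqrt{174} \approx -1520.0 + 65.955 i$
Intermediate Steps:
$V = -6459$
$C{\left(T \right)} = 6 + 3 T + 3 T^{2}$ ($C{\left(T \right)} = 6 + 3 \left(T T + T\right) = 6 + 3 \left(T^{2} + T\right) = 6 + 3 \left(T + T^{2}\right) = 6 + \left(3 T + 3 T^{2}\right) = 6 + 3 T + 3 T^{2}$)
$U = 8836$ ($U = \left(\left(6 + 3 \cdot 6 + 3 \cdot 6^{2}\right) - 38\right)^{2} = \left(\left(6 + 18 + 3 \cdot 36\right) - 38\right)^{2} = \left(\left(6 + 18 + 108\right) - 38\right)^{2} = \left(132 - 38\right)^{2} = 94^{2} = 8836$)
$\left(\sqrt{V + 2109} + U\right) - 10356 = \left(\sqrt{-6459 + 2109} + 8836\right) - 10356 = \left(\sqrt{-4350} + 8836\right) - 10356 = \left(5 i \sqrt{174} + 8836\right) - 10356 = \left(8836 + 5 i \sqrt{174}\right) - 10356 = -1520 + 5 i \sqrt{174}$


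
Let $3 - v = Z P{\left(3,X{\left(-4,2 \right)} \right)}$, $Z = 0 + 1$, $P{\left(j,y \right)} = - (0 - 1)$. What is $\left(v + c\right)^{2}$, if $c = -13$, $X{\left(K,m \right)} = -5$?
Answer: $121$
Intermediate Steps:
$P{\left(j,y \right)} = 1$ ($P{\left(j,y \right)} = \left(-1\right) \left(-1\right) = 1$)
$Z = 1$
$v = 2$ ($v = 3 - 1 \cdot 1 = 3 - 1 = 2$)
$\left(v + c\right)^{2} = \left(2 - 13\right)^{2} = \left(-11\right)^{2} = 121$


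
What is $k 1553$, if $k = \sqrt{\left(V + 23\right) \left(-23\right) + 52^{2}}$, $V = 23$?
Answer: $1553 \sqrt{1646} \approx 63007.0$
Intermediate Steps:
$k = \sqrt{1646}$ ($k = \sqrt{\left(23 + 23\right) \left(-23\right) + 52^{2}} = \sqrt{46 \left(-23\right) + 2704} = \sqrt{-1058 + 2704} = \sqrt{1646} \approx 40.571$)
$k 1553 = \sqrt{1646} \cdot 1553 = 1553 \sqrt{1646}$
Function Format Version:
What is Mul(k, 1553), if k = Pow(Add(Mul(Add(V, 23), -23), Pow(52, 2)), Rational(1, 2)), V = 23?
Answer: Mul(1553, Pow(1646, Rational(1, 2))) ≈ 63007.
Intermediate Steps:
k = Pow(1646, Rational(1, 2)) (k = Pow(Add(Mul(Add(23, 23), -23), Pow(52, 2)), Rational(1, 2)) = Pow(Add(Mul(46, -23), 2704), Rational(1, 2)) = Pow(Add(-1058, 2704), Rational(1, 2)) = Pow(1646, Rational(1, 2)) ≈ 40.571)
Mul(k, 1553) = Mul(Pow(1646, Rational(1, 2)), 1553) = Mul(1553, Pow(1646, Rational(1, 2)))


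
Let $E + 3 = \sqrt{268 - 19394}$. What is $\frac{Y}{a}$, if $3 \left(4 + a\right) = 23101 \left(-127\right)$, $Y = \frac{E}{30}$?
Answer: $\frac{3}{29338390} - \frac{i \sqrt{19126}}{29338390} \approx 1.0226 \cdot 10^{-7} - 4.7139 \cdot 10^{-6} i$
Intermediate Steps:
$E = -3 + i \sqrt{19126}$ ($E = -3 + \sqrt{268 - 19394} = -3 + \sqrt{-19126} = -3 + i \sqrt{19126} \approx -3.0 + 138.3 i$)
$Y = - \frac{1}{10} + \frac{i \sqrt{19126}}{30}$ ($Y = \frac{-3 + i \sqrt{19126}}{30} = - \frac{1}{10} + \frac{i \sqrt{19126}}{30} \approx -0.1 + 4.6099 i$)
$a = - \frac{2933839}{3}$ ($a = -4 + \frac{23101 \left(-127\right)}{3} = -4 + \frac{1}{3} \left(-2933827\right) = -4 - \frac{2933827}{3} = - \frac{2933839}{3} \approx -9.7795 \cdot 10^{5}$)
$\frac{Y}{a} = \frac{- \frac{1}{10} + \frac{i \sqrt{19126}}{30}}{- \frac{2933839}{3}} = \left(- \frac{1}{10} + \frac{i \sqrt{19126}}{30}\right) \left(- \frac{3}{2933839}\right) = \frac{3}{29338390} - \frac{i \sqrt{19126}}{29338390}$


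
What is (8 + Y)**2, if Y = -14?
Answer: 36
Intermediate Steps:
(8 + Y)**2 = (8 - 14)**2 = (-6)**2 = 36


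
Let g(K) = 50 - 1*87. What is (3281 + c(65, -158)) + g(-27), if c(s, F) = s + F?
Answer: 3151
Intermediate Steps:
c(s, F) = F + s
g(K) = -37 (g(K) = 50 - 87 = -37)
(3281 + c(65, -158)) + g(-27) = (3281 + (-158 + 65)) - 37 = (3281 - 93) - 37 = 3188 - 37 = 3151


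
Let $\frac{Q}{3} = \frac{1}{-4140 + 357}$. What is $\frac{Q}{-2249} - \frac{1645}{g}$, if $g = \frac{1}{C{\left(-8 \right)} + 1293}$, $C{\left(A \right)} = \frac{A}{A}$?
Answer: $- \frac{6036771265069}{2835989} \approx -2.1286 \cdot 10^{6}$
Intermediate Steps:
$Q = - \frac{1}{1261}$ ($Q = \frac{3}{-4140 + 357} = \frac{3}{-3783} = 3 \left(- \frac{1}{3783}\right) = - \frac{1}{1261} \approx -0.00079302$)
$C{\left(A \right)} = 1$
$g = \frac{1}{1294}$ ($g = \frac{1}{1 + 1293} = \frac{1}{1294} \approx 0.0007728$)
$\frac{Q}{-2249} - \frac{1645}{g} = - \frac{1}{1261 \left(-2249\right)} - 1645 \frac{1}{\frac{1}{1294}} = \left(- \frac{1}{1261}\right) \left(- \frac{1}{2249}\right) - 2128630 = \frac{1}{2835989} - 2128630 = - \frac{6036771265069}{2835989}$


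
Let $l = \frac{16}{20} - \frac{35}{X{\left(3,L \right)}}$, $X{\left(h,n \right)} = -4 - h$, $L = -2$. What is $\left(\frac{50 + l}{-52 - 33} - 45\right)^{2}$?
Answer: $\frac{376515216}{180625} \approx 2084.5$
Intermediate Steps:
$l = \frac{29}{5}$ ($l = \frac{16}{20} - \frac{35}{-4 - 3} = 16 \cdot \frac{1}{20} - \frac{35}{-4 - 3} = \frac{4}{5} - \frac{35}{-7} = \frac{4}{5} - -5 = \frac{4}{5} + 5 = \frac{29}{5} \approx 5.8$)
$\left(\frac{50 + l}{-52 - 33} - 45\right)^{2} = \left(\frac{50 + \frac{29}{5}}{-52 - 33} - 45\right)^{2} = \left(\frac{279}{5 \left(-85\right)} - 45\right)^{2} = \left(\frac{279}{5} \left(- \frac{1}{85}\right) - 45\right)^{2} = \left(- \frac{279}{425} - 45\right)^{2} = \left(- \frac{19404}{425}\right)^{2} = \frac{376515216}{180625}$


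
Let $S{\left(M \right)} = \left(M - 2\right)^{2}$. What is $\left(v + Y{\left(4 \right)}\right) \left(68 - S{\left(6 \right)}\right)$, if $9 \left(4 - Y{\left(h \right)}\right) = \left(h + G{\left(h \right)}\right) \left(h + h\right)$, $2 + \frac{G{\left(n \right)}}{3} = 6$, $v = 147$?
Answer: $\frac{64012}{9} \approx 7112.4$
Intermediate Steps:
$G{\left(n \right)} = 12$ ($G{\left(n \right)} = -6 + 3 \cdot 6 = -6 + 18 = 12$)
$S{\left(M \right)} = \left(-2 + M\right)^{2}$
$Y{\left(h \right)} = 4 - \frac{2 h \left(12 + h\right)}{9}$ ($Y{\left(h \right)} = 4 - \frac{\left(h + 12\right) \left(h + h\right)}{9} = 4 - \frac{\left(12 + h\right) 2 h}{9} = 4 - \frac{2 h \left(12 + h\right)}{9}$)
$\left(v + Y{\left(4 \right)}\right) \left(68 - S{\left(6 \right)}\right) = \left(147 - \left(\frac{20}{3} + \frac{32}{9}\right)\right) \left(68 - \left(-2 + 6\right)^{2}\right) = \left(147 - \frac{92}{9}\right) \left(68 - 4^{2}\right) = \left(147 - \frac{92}{9}\right) \left(68 - 16\right) = \frac{1231}{9} \cdot 52 = \frac{64012}{9}$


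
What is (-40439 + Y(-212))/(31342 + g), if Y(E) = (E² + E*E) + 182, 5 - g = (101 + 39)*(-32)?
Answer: 49631/35827 ≈ 1.3853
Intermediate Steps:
g = 4485 (g = 5 - (101 + 39)*(-32) = 5 - 140*(-32) = 5 - 1*(-4480) = 5 + 4480 = 4485)
Y(E) = 182 + 2*E² (Y(E) = (E² + E²) + 182 = 2*E² + 182 = 182 + 2*E²)
(-40439 + Y(-212))/(31342 + g) = (-40439 + (182 + 2*(-212)²))/(31342 + 4485) = (-40439 + (182 + 2*44944))/35827 = (-40439 + (182 + 89888))*(1/35827) = (-40439 + 90070)*(1/35827) = 49631*(1/35827) = 49631/35827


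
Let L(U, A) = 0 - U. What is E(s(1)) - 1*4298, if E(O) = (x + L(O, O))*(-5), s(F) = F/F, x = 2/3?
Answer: -12889/3 ≈ -4296.3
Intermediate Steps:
L(U, A) = -U
x = ⅔ (x = 2*(⅓) = ⅔ ≈ 0.66667)
s(F) = 1
E(O) = -10/3 + 5*O (E(O) = (⅔ - O)*(-5) = -10/3 + 5*O)
E(s(1)) - 1*4298 = (-10/3 + 5*1) - 1*4298 = (-10/3 + 5) - 4298 = 5/3 - 4298 = -12889/3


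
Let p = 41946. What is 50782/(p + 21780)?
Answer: 25391/31863 ≈ 0.79688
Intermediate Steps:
50782/(p + 21780) = 50782/(41946 + 21780) = 50782/63726 = 50782*(1/63726) = 25391/31863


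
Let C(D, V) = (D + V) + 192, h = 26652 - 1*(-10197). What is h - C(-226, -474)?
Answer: 37357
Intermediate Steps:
h = 36849 (h = 26652 + 10197 = 36849)
C(D, V) = 192 + D + V
h - C(-226, -474) = 36849 - (192 - 226 - 474) = 36849 - 1*(-508) = 36849 + 508 = 37357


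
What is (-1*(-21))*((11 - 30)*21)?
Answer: -8379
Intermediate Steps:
(-1*(-21))*((11 - 30)*21) = 21*(-19*21) = 21*(-399) = -8379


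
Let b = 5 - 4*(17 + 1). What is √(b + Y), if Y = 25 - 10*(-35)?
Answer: 2*√77 ≈ 17.550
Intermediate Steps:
Y = 375 (Y = 25 + 350 = 375)
b = -67 (b = 5 - 4*18 = 5 - 72 = -67)
√(b + Y) = √(-67 + 375) = √308 = 2*√77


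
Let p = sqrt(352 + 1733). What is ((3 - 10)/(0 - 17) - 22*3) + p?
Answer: -1115/17 + sqrt(2085) ≈ -19.926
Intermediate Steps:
p = sqrt(2085) ≈ 45.662
((3 - 10)/(0 - 17) - 22*3) + p = ((3 - 10)/(0 - 17) - 22*3) + sqrt(2085) = (-7/(-17) - 66) + sqrt(2085) = (-7*(-1/17) - 66) + sqrt(2085) = (7/17 - 66) + sqrt(2085) = -1115/17 + sqrt(2085)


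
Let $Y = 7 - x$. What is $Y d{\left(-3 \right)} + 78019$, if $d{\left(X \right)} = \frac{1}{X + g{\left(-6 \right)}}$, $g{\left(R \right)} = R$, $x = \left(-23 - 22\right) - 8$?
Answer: $\frac{234037}{3} \approx 78012.0$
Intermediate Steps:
$x = -53$ ($x = -45 - 8 = -53$)
$Y = 60$ ($Y = 7 - -53 = 7 + 53 = 60$)
$d{\left(X \right)} = \frac{1}{-6 + X}$ ($d{\left(X \right)} = \frac{1}{X - 6} = \frac{1}{-6 + X}$)
$Y d{\left(-3 \right)} + 78019 = \frac{60}{-6 - 3} + 78019 = \frac{60}{-9} + 78019 = 60 \left(- \frac{1}{9}\right) + 78019 = - \frac{20}{3} + 78019 = \frac{234037}{3}$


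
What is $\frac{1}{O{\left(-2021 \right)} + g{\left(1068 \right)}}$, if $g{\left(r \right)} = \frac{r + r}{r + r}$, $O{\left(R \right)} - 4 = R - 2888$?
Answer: $- \frac{1}{4904} \approx -0.00020392$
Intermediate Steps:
$O{\left(R \right)} = -2884 + R$ ($O{\left(R \right)} = 4 + \left(R - 2888\right) = 4 + \left(-2888 + R\right) = -2884 + R$)
$g{\left(r \right)} = 1$ ($g{\left(r \right)} = \frac{2 r}{2 r} = 2 r \frac{1}{2 r} = 1$)
$\frac{1}{O{\left(-2021 \right)} + g{\left(1068 \right)}} = \frac{1}{\left(-2884 - 2021\right) + 1} = \frac{1}{-4905 + 1} = \frac{1}{-4904} = - \frac{1}{4904}$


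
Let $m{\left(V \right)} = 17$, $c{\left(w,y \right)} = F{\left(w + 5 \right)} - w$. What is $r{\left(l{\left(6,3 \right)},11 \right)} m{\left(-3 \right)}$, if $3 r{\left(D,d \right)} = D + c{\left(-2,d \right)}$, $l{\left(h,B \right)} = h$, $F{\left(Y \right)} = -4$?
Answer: $\frac{68}{3} \approx 22.667$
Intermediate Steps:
$c{\left(w,y \right)} = -4 - w$
$r{\left(D,d \right)} = - \frac{2}{3} + \frac{D}{3}$ ($r{\left(D,d \right)} = \frac{D - 2}{3} = \frac{-2 + D}{3} = - \frac{2}{3} + \frac{D}{3}$)
$r{\left(l{\left(6,3 \right)},11 \right)} m{\left(-3 \right)} = \left(- \frac{2}{3} + \frac{1}{3} \cdot 6\right) 17 = \left(- \frac{2}{3} + 2\right) 17 = \frac{4}{3} \cdot 17 = \frac{68}{3}$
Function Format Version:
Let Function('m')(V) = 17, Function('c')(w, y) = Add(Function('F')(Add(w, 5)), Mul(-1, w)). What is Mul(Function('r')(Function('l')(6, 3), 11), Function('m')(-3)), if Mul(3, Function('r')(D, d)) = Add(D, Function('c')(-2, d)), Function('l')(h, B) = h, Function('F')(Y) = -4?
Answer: Rational(68, 3) ≈ 22.667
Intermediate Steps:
Function('c')(w, y) = Add(-4, Mul(-1, w))
Function('r')(D, d) = Add(Rational(-2, 3), Mul(Rational(1, 3), D)) (Function('r')(D, d) = Mul(Rational(1, 3), Add(D, Add(-4, Mul(-1, -2)))) = Mul(Rational(1, 3), Add(D, Add(-4, 2))) = Mul(Rational(1, 3), Add(D, -2)) = Mul(Rational(1, 3), Add(-2, D)) = Add(Rational(-2, 3), Mul(Rational(1, 3), D)))
Mul(Function('r')(Function('l')(6, 3), 11), Function('m')(-3)) = Mul(Add(Rational(-2, 3), Mul(Rational(1, 3), 6)), 17) = Mul(Add(Rational(-2, 3), 2), 17) = Mul(Rational(4, 3), 17) = Rational(68, 3)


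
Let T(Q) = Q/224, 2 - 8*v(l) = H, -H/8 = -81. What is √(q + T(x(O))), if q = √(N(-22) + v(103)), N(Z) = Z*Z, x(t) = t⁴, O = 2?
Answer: √(14 + 98*√1613)/14 ≈ 4.4892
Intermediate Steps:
H = 648 (H = -8*(-81) = 648)
N(Z) = Z²
v(l) = -323/4 (v(l) = ¼ - ⅛*648 = ¼ - 81 = -323/4)
T(Q) = Q/224 (T(Q) = Q*(1/224) = Q/224)
q = √1613/2 (q = √((-22)² - 323/4) = √(484 - 323/4) = √(1613/4) = √1613/2 ≈ 20.081)
√(q + T(x(O))) = √(√1613/2 + (1/224)*2⁴) = √(√1613/2 + (1/224)*16) = √(√1613/2 + 1/14) = √(1/14 + √1613/2)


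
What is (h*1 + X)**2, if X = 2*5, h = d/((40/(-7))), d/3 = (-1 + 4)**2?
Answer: 44521/1600 ≈ 27.826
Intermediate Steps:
d = 27 (d = 3*(-1 + 4)**2 = 3*3**2 = 3*9 = 27)
h = -189/40 (h = 27/((40/(-7))) = 27/((40*(-1/7))) = 27/(-40/7) = 27*(-7/40) = -189/40 ≈ -4.7250)
X = 10
(h*1 + X)**2 = (-189/40*1 + 10)**2 = (-189/40 + 10)**2 = (211/40)**2 = 44521/1600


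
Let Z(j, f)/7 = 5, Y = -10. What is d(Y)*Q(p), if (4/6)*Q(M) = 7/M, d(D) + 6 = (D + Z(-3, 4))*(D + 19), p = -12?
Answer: -1533/8 ≈ -191.63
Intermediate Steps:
Z(j, f) = 35 (Z(j, f) = 7*5 = 35)
d(D) = -6 + (19 + D)*(35 + D) (d(D) = -6 + (D + 35)*(D + 19) = -6 + (35 + D)*(19 + D) = -6 + (19 + D)*(35 + D))
Q(M) = 21/(2*M) (Q(M) = 3*(7/M)/2 = 21/(2*M))
d(Y)*Q(p) = (659 + (-10)² + 54*(-10))*((21/2)/(-12)) = (659 + 100 - 540)*((21/2)*(-1/12)) = 219*(-7/8) = -1533/8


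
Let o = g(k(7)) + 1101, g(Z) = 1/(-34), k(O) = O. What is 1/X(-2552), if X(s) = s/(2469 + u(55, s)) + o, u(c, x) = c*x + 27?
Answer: 585922/645093735 ≈ 0.00090827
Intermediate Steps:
u(c, x) = 27 + c*x
g(Z) = -1/34
o = 37433/34 (o = -1/34 + 1101 = 37433/34 ≈ 1101.0)
X(s) = 37433/34 + s/(2496 + 55*s) (X(s) = s/(2469 + (27 + 55*s)) + 37433/34 = s/(2496 + 55*s) + 37433/34 = 37433/34 + s/(2496 + 55*s))
1/X(-2552) = 1/(39*(2395712 + 52791*(-2552))/(34*(2496 + 55*(-2552)))) = 1/(39*(2395712 - 134722632)/(34*(2496 - 140360))) = 1/((39/34)*(-132326920)/(-137864)) = 1/((39/34)*(-1/137864)*(-132326920)) = 1/(645093735/585922) = 585922/645093735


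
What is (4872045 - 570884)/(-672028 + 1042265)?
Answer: 4301161/370237 ≈ 11.617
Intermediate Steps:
(4872045 - 570884)/(-672028 + 1042265) = 4301161/370237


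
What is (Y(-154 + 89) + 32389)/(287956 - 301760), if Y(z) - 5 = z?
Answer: -32329/13804 ≈ -2.3420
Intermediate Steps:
Y(z) = 5 + z
(Y(-154 + 89) + 32389)/(287956 - 301760) = ((5 + (-154 + 89)) + 32389)/(287956 - 301760) = ((5 - 65) + 32389)/(-13804) = (-60 + 32389)*(-1/13804) = 32329*(-1/13804) = -32329/13804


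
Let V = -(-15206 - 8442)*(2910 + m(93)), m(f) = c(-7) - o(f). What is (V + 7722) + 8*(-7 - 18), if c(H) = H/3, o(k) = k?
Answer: 199706278/3 ≈ 6.6569e+7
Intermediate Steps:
c(H) = H/3 (c(H) = H*(⅓) = H/3)
m(f) = -7/3 - f (m(f) = (⅓)*(-7) - f = -7/3 - f)
V = 199683712/3 (V = -(-15206 - 8442)*(2910 + (-7/3 - 1*93)) = -(-23648)*(2910 + (-7/3 - 93)) = -(-23648)*(2910 - 286/3) = -(-23648)*8444/3 = -1*(-199683712/3) = 199683712/3 ≈ 6.6561e+7)
(V + 7722) + 8*(-7 - 18) = (199683712/3 + 7722) + 8*(-7 - 18) = 199706878/3 + 8*(-25) = 199706878/3 - 200 = 199706278/3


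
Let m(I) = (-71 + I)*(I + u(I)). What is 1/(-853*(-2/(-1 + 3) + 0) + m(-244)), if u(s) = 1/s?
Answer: 244/18962287 ≈ 1.2868e-5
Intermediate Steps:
m(I) = (-71 + I)*(I + 1/I)
1/(-853*(-2/(-1 + 3) + 0) + m(-244)) = 1/(-853*(-2/(-1 + 3) + 0) + (1 + (-244)**2 - 71*(-244) - 71/(-244))) = 1/(-853*(-2/2 + 0) + (1 + 59536 + 17324 - 71*(-1/244))) = 1/(-853*((1/2)*(-2) + 0) + (1 + 59536 + 17324 + 71/244)) = 1/(-853*(-1 + 0) + 18754155/244) = 1/(-853*(-1) + 18754155/244) = 1/(853 + 18754155/244) = 1/(18962287/244) = 244/18962287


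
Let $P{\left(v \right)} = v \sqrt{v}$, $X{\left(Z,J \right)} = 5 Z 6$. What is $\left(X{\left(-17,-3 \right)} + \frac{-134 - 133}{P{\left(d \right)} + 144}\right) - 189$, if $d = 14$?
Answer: $- \frac{1576857}{2249} + \frac{1869 \sqrt{14}}{8996} \approx -700.36$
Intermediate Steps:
$X{\left(Z,J \right)} = 30 Z$
$P{\left(v \right)} = v^{\frac{3}{2}}$
$\left(X{\left(-17,-3 \right)} + \frac{-134 - 133}{P{\left(d \right)} + 144}\right) - 189 = \left(30 \left(-17\right) + \frac{-134 - 133}{14^{\frac{3}{2}} + 144}\right) - 189 = \left(-510 - \frac{267}{14 \sqrt{14} + 144}\right) - 189 = \left(-510 - \frac{267}{144 + 14 \sqrt{14}}\right) - 189 = -699 - \frac{267}{144 + 14 \sqrt{14}}$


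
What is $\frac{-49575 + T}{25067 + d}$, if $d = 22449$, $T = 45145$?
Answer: $- \frac{2215}{23758} \approx -0.093232$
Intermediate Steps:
$\frac{-49575 + T}{25067 + d} = \frac{-49575 + 45145}{25067 + 22449} = - \frac{4430}{47516} = \left(-4430\right) \frac{1}{47516} = - \frac{2215}{23758}$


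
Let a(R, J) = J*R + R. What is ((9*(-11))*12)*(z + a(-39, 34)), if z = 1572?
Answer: -245916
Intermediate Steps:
a(R, J) = R + J*R
((9*(-11))*12)*(z + a(-39, 34)) = ((9*(-11))*12)*(1572 - 39*(1 + 34)) = (-99*12)*(1572 - 39*35) = -1188*(1572 - 1365) = -1188*207 = -245916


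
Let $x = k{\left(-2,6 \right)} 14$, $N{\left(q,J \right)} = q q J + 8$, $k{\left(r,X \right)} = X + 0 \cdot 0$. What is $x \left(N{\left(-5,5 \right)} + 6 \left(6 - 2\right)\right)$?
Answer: $13188$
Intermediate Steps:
$k{\left(r,X \right)} = X$ ($k{\left(r,X \right)} = X + 0 = X$)
$N{\left(q,J \right)} = 8 + J q^{2}$ ($N{\left(q,J \right)} = q^{2} J + 8 = J q^{2} + 8 = 8 + J q^{2}$)
$x = 84$ ($x = 6 \cdot 14 = 84$)
$x \left(N{\left(-5,5 \right)} + 6 \left(6 - 2\right)\right) = 84 \left(\left(8 + 5 \left(-5\right)^{2}\right) + 6 \left(6 - 2\right)\right) = 84 \left(\left(8 + 5 \cdot 25\right) + 6 \cdot 4\right) = 84 \left(\left(8 + 125\right) + 24\right) = 84 \left(133 + 24\right) = 84 \cdot 157 = 13188$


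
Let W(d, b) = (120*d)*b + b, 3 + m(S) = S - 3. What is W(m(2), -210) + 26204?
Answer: 126794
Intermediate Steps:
m(S) = -6 + S (m(S) = -3 + (S - 3) = -3 + (-3 + S) = -6 + S)
W(d, b) = b + 120*b*d (W(d, b) = 120*b*d + b = b + 120*b*d)
W(m(2), -210) + 26204 = -210*(1 + 120*(-6 + 2)) + 26204 = -210*(1 + 120*(-4)) + 26204 = -210*(1 - 480) + 26204 = -210*(-479) + 26204 = 100590 + 26204 = 126794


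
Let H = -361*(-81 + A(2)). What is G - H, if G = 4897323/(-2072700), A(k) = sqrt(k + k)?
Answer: -6568469847/230300 ≈ -28521.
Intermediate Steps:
A(k) = sqrt(2)*sqrt(k) (A(k) = sqrt(2*k) = sqrt(2)*sqrt(k))
G = -544147/230300 (G = 4897323*(-1/2072700) = -544147/230300 ≈ -2.3628)
H = 28519 (H = -361*(-81 + sqrt(2)*sqrt(2)) = -361*(-81 + 2) = -361*(-79) = 28519)
G - H = -544147/230300 - 1*28519 = -544147/230300 - 28519 = -6568469847/230300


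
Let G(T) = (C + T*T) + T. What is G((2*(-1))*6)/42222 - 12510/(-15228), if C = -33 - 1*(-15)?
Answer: 4906789/5953302 ≈ 0.82421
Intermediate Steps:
C = -18 (C = -33 + 15 = -18)
G(T) = -18 + T + T**2 (G(T) = (-18 + T*T) + T = (-18 + T**2) + T = -18 + T + T**2)
G((2*(-1))*6)/42222 - 12510/(-15228) = (-18 + (2*(-1))*6 + ((2*(-1))*6)**2)/42222 - 12510/(-15228) = (-18 - 2*6 + (-2*6)**2)*(1/42222) - 12510*(-1/15228) = (-18 - 12 + (-12)**2)*(1/42222) + 695/846 = (-18 - 12 + 144)*(1/42222) + 695/846 = 114*(1/42222) + 695/846 = 19/7037 + 695/846 = 4906789/5953302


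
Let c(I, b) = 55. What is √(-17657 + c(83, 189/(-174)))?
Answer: I*√17602 ≈ 132.67*I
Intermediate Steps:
√(-17657 + c(83, 189/(-174))) = √(-17657 + 55) = √(-17602) = I*√17602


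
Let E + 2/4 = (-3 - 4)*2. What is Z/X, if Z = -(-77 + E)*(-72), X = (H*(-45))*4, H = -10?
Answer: -183/50 ≈ -3.6600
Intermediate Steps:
E = -29/2 (E = -½ + (-3 - 4)*2 = -½ - 7*2 = -½ - 14 = -29/2 ≈ -14.500)
X = 1800 (X = -10*(-45)*4 = 450*4 = 1800)
Z = -6588 (Z = -(-77 - 29/2)*(-72) = -(-183)*(-72)/2 = -1*6588 = -6588)
Z/X = -6588/1800 = -6588*1/1800 = -183/50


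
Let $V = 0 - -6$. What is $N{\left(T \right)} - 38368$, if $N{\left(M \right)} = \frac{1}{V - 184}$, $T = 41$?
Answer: $- \frac{6829505}{178} \approx -38368.0$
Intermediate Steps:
$V = 6$ ($V = 0 + 6 = 6$)
$N{\left(M \right)} = - \frac{1}{178}$ ($N{\left(M \right)} = \frac{1}{6 - 184} = \frac{1}{-178} = - \frac{1}{178}$)
$N{\left(T \right)} - 38368 = - \frac{1}{178} - 38368 = - \frac{6829505}{178}$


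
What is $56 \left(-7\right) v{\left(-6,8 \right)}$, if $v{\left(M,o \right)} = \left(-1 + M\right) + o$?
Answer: $-392$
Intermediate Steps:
$v{\left(M,o \right)} = -1 + M + o$
$56 \left(-7\right) v{\left(-6,8 \right)} = 56 \left(-7\right) \left(-1 - 6 + 8\right) = \left(-392\right) 1 = -392$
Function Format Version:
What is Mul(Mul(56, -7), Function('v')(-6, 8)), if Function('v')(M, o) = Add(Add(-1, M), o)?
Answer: -392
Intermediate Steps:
Function('v')(M, o) = Add(-1, M, o)
Mul(Mul(56, -7), Function('v')(-6, 8)) = Mul(Mul(56, -7), Add(-1, -6, 8)) = Mul(-392, 1) = -392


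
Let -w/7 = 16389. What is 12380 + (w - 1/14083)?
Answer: -1441296470/14083 ≈ -1.0234e+5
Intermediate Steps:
w = -114723 (w = -7*16389 = -114723)
12380 + (w - 1/14083) = 12380 + (-114723 - 1/14083) = 12380 - 1615644010/14083 = -1441296470/14083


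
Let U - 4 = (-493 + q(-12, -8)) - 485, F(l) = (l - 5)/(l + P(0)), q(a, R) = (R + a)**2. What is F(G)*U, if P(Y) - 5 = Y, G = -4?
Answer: 5166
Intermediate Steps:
P(Y) = 5 + Y
F(l) = (-5 + l)/(5 + l) (F(l) = (l - 5)/(l + (5 + 0)) = (-5 + l)/(l + 5) = (-5 + l)/(5 + l))
U = -574 (U = 4 + ((-493 + (-8 - 12)**2) - 485) = 4 + ((-493 + (-20)**2) - 485) = 4 + ((-493 + 400) - 485) = 4 + (-93 - 485) = 4 - 578 = -574)
F(G)*U = ((-5 - 4)/(5 - 4))*(-574) = (-9/1)*(-574) = (1*(-9))*(-574) = -9*(-574) = 5166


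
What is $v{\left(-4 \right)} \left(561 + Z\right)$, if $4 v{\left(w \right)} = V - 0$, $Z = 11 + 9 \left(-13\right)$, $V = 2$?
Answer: $\frac{455}{2} \approx 227.5$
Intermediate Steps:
$Z = -106$ ($Z = 11 - 117 = -106$)
$v{\left(w \right)} = \frac{1}{2}$ ($v{\left(w \right)} = \frac{2 - 0}{4} = \frac{2 + 0}{4} = \frac{1}{4} \cdot 2 = \frac{1}{2}$)
$v{\left(-4 \right)} \left(561 + Z\right) = \frac{561 - 106}{2} = \frac{1}{2} \cdot 455 = \frac{455}{2}$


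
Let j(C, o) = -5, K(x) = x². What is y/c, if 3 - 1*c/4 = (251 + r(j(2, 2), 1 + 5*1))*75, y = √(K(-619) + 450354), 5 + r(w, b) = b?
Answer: -√833515/75588 ≈ -0.012078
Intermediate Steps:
r(w, b) = -5 + b
y = √833515 (y = √((-619)² + 450354) = √(383161 + 450354) = √833515 ≈ 912.97)
c = -75588 (c = 12 - 4*(251 + (-5 + (1 + 5*1)))*75 = 12 - 4*(251 + (-5 + (1 + 5)))*75 = 12 - 4*(251 + (-5 + 6))*75 = 12 - 4*(251 + 1)*75 = 12 - 1008*75 = 12 - 4*18900 = 12 - 75600 = -75588)
y/c = √833515/(-75588) = √833515*(-1/75588) = -√833515/75588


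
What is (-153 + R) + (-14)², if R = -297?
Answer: -254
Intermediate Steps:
(-153 + R) + (-14)² = (-153 - 297) + (-14)² = -450 + 196 = -254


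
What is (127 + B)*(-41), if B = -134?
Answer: 287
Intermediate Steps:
(127 + B)*(-41) = (127 - 134)*(-41) = -7*(-41) = 287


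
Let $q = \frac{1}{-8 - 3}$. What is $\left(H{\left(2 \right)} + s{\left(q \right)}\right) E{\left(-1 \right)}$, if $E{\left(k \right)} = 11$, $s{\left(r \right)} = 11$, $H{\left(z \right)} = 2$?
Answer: $143$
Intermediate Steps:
$q = - \frac{1}{11}$ ($q = \frac{1}{-11} = - \frac{1}{11} \approx -0.090909$)
$\left(H{\left(2 \right)} + s{\left(q \right)}\right) E{\left(-1 \right)} = \left(2 + 11\right) 11 = 13 \cdot 11 = 143$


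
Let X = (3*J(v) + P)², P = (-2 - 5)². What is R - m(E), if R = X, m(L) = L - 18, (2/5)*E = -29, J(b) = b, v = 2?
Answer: 6231/2 ≈ 3115.5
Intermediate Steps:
E = -145/2 (E = (5/2)*(-29) = -145/2 ≈ -72.500)
P = 49 (P = (-7)² = 49)
m(L) = -18 + L
X = 3025 (X = (3*2 + 49)² = (6 + 49)² = 55² = 3025)
R = 3025
R - m(E) = 3025 - (-18 - 145/2) = 3025 - 1*(-181/2) = 3025 + 181/2 = 6231/2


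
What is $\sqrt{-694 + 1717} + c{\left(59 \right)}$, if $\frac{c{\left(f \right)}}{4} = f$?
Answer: $236 + \sqrt{1023} \approx 267.98$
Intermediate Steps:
$c{\left(f \right)} = 4 f$
$\sqrt{-694 + 1717} + c{\left(59 \right)} = \sqrt{-694 + 1717} + 4 \cdot 59 = \sqrt{1023} + 236 = 236 + \sqrt{1023}$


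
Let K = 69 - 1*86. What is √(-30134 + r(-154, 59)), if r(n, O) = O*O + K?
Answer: I*√26670 ≈ 163.31*I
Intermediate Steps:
K = -17 (K = 69 - 86 = -17)
r(n, O) = -17 + O² (r(n, O) = O*O - 17 = O² - 17 = -17 + O²)
√(-30134 + r(-154, 59)) = √(-30134 + (-17 + 59²)) = √(-30134 + (-17 + 3481)) = √(-30134 + 3464) = √(-26670) = I*√26670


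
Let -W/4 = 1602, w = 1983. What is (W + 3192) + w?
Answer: -1233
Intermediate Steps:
W = -6408 (W = -4*1602 = -6408)
(W + 3192) + w = (-6408 + 3192) + 1983 = -3216 + 1983 = -1233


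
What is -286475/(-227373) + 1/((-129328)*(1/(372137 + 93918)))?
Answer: -68919084715/29405695344 ≈ -2.3437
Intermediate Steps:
-286475/(-227373) + 1/((-129328)*(1/(372137 + 93918))) = -286475*(-1/227373) - 1/(129328*(1/466055)) = 286475/227373 - 1/(129328*1/466055) = 286475/227373 - 1/129328*466055 = 286475/227373 - 466055/129328 = -68919084715/29405695344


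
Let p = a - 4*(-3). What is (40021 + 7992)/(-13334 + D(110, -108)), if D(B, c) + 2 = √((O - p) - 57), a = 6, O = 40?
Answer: -640301368/177848931 - 48013*I*√35/177848931 ≈ -3.6003 - 0.0015971*I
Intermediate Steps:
p = 18 (p = 6 - 4*(-3) = 6 + 12 = 18)
D(B, c) = -2 + I*√35 (D(B, c) = -2 + √((40 - 1*18) - 57) = -2 + √((40 - 18) - 57) = -2 + √(22 - 57) = -2 + √(-35) = -2 + I*√35)
(40021 + 7992)/(-13334 + D(110, -108)) = (40021 + 7992)/(-13334 + (-2 + I*√35)) = 48013/(-13336 + I*√35)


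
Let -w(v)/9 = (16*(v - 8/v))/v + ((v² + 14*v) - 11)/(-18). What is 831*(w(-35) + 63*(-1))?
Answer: 158743437/1225 ≈ 1.2959e+5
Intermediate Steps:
w(v) = -11/2 + v²/2 + 7*v - 9*(-128/v + 16*v)/v (w(v) = -9*((16*(v - 8/v))/v + ((v² + 14*v) - 11)/(-18)) = -9*((-128/v + 16*v)/v + (-11 + v² + 14*v)*(-1/18)) = -9*((-128/v + 16*v)/v + (11/18 - 7*v/9 - v²/18)) = -9*(11/18 - 7*v/9 - v²/18 + (-128/v + 16*v)/v) = -11/2 + v²/2 + 7*v - 9*(-128/v + 16*v)/v)
831*(w(-35) + 63*(-1)) = 831*((-299/2 + (½)*(-35)² + 7*(-35) + 1152/(-35)²) + 63*(-1)) = 831*((-299/2 + (½)*1225 - 245 + 1152*(1/1225)) - 63) = 831*((-299/2 + 1225/2 - 245 + 1152/1225) - 63) = 831*(268202/1225 - 63) = 831*(191027/1225) = 158743437/1225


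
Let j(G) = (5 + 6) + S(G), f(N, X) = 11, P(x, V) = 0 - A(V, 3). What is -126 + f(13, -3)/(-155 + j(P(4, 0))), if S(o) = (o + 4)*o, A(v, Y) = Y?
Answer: -18533/147 ≈ -126.07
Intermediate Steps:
S(o) = o*(4 + o) (S(o) = (4 + o)*o = o*(4 + o))
P(x, V) = -3 (P(x, V) = 0 - 1*3 = 0 - 3 = -3)
j(G) = 11 + G*(4 + G) (j(G) = (5 + 6) + G*(4 + G) = 11 + G*(4 + G))
-126 + f(13, -3)/(-155 + j(P(4, 0))) = -126 + 11/(-155 + (11 - 3*(4 - 3))) = -126 + 11/(-155 + (11 - 3*1)) = -126 + 11/(-155 + (11 - 3)) = -126 + 11/(-155 + 8) = -126 + 11/(-147) = -126 - 1/147*11 = -126 - 11/147 = -18533/147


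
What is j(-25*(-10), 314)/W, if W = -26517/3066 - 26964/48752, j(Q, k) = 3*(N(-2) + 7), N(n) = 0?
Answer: -130789428/57309517 ≈ -2.2822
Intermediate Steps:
j(Q, k) = 21 (j(Q, k) = 3*(0 + 7) = 3*7 = 21)
W = -57309517/6228068 (W = -26517*1/3066 - 26964*1/48752 = -8839/1022 - 6741/12188 = -57309517/6228068 ≈ -9.2018)
j(-25*(-10), 314)/W = 21/(-57309517/6228068) = 21*(-6228068/57309517) = -130789428/57309517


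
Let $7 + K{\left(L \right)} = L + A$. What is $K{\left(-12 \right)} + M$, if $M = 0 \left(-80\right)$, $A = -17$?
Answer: $-36$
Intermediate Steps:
$M = 0$
$K{\left(L \right)} = -24 + L$ ($K{\left(L \right)} = -7 + \left(L - 17\right) = -7 + \left(-17 + L\right) = -24 + L$)
$K{\left(-12 \right)} + M = \left(-24 - 12\right) + 0 = -36 + 0 = -36$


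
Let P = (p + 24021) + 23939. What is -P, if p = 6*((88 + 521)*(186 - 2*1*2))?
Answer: -712988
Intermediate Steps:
p = 665028 (p = 6*(609*(186 - 2*2)) = 6*(609*(186 - 4)) = 6*(609*182) = 6*110838 = 665028)
P = 712988 (P = (665028 + 24021) + 23939 = 689049 + 23939 = 712988)
-P = -1*712988 = -712988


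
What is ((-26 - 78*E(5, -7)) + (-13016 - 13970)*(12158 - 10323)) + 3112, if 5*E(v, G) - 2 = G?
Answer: -49516146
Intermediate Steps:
E(v, G) = 2/5 + G/5
((-26 - 78*E(5, -7)) + (-13016 - 13970)*(12158 - 10323)) + 3112 = ((-26 - 78*(2/5 + (1/5)*(-7))) + (-13016 - 13970)*(12158 - 10323)) + 3112 = ((-26 - 78*(2/5 - 7/5)) - 26986*1835) + 3112 = ((-26 - 78*(-1)) - 49519310) + 3112 = ((-26 + 78) - 49519310) + 3112 = (52 - 49519310) + 3112 = -49519258 + 3112 = -49516146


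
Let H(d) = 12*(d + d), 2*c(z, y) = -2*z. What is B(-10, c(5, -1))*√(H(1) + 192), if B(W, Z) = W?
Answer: -60*√6 ≈ -146.97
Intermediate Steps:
c(z, y) = -z (c(z, y) = (-2*z)/2 = -z)
H(d) = 24*d (H(d) = 12*(2*d) = 24*d)
B(-10, c(5, -1))*√(H(1) + 192) = -10*√(24*1 + 192) = -10*√(24 + 192) = -60*√6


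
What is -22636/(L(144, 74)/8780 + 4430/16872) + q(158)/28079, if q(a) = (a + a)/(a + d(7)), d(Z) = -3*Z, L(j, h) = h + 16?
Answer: -322480144801527260/3886626077581 ≈ -82972.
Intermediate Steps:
L(j, h) = 16 + h
q(a) = 2*a/(-21 + a) (q(a) = (a + a)/(a - 3*7) = (2*a)/(a - 21) = (2*a)/(-21 + a) = 2*a/(-21 + a))
-22636/(L(144, 74)/8780 + 4430/16872) + q(158)/28079 = -22636/((16 + 74)/8780 + 4430/16872) + (2*158/(-21 + 158))/28079 = -22636/(90*(1/8780) + 4430*(1/16872)) + (2*158/137)*(1/28079) = -22636/(9/878 + 2215/8436) + (2*158*(1/137))*(1/28079) = -22636/1010347/3703404 + (316/137)*(1/28079) = -22636*3703404/1010347 + 316/3846823 = -83830252944/1010347 + 316/3846823 = -322480144801527260/3886626077581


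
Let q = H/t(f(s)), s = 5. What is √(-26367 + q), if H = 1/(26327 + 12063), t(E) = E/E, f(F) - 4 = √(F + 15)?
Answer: I*√38859476262310/38390 ≈ 162.38*I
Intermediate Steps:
f(F) = 4 + √(15 + F) (f(F) = 4 + √(F + 15) = 4 + √(15 + F))
t(E) = 1
H = 1/38390 ≈ 2.6048e-5
q = 1/38390 (q = (1/38390)/1 = (1/38390)*1 = 1/38390 ≈ 2.6048e-5)
√(-26367 + q) = √(-26367 + 1/38390) = √(-1012229129/38390) = I*√38859476262310/38390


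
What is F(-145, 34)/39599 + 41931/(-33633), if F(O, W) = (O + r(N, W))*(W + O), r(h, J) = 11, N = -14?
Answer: -128907603/147981463 ≈ -0.87111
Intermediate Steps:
F(O, W) = (11 + O)*(O + W) (F(O, W) = (O + 11)*(W + O) = (11 + O)*(O + W))
F(-145, 34)/39599 + 41931/(-33633) = ((-145)² + 11*(-145) + 11*34 - 145*34)/39599 + 41931/(-33633) = (21025 - 1595 + 374 - 4930)*(1/39599) + 41931*(-1/33633) = 14874*(1/39599) - 4659/3737 = 14874/39599 - 4659/3737 = -128907603/147981463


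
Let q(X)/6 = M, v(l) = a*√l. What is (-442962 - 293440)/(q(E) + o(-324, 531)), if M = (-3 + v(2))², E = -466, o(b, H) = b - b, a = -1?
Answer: -4050211/147 + 736402*√2/49 ≈ -6298.8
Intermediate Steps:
o(b, H) = 0
v(l) = -√l
M = (-3 - √2)² ≈ 19.485
q(X) = 6*(3 + √2)²
(-442962 - 293440)/(q(E) + o(-324, 531)) = (-442962 - 293440)/((66 + 36*√2) + 0) = -736402/(66 + 36*√2)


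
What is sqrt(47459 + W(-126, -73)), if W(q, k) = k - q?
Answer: 2*sqrt(11878) ≈ 217.97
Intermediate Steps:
sqrt(47459 + W(-126, -73)) = sqrt(47459 + (-73 - 1*(-126))) = sqrt(47459 + (-73 + 126)) = sqrt(47459 + 53) = sqrt(47512) = 2*sqrt(11878)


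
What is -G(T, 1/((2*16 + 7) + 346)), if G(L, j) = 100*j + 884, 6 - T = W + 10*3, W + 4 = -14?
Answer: -68088/77 ≈ -884.26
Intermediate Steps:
W = -18 (W = -4 - 14 = -18)
T = -6 (T = 6 - (-18 + 10*3) = 6 - (-18 + 30) = 6 - 1*12 = 6 - 12 = -6)
G(L, j) = 884 + 100*j
-G(T, 1/((2*16 + 7) + 346)) = -(884 + 100/((2*16 + 7) + 346)) = -(884 + 100/((32 + 7) + 346)) = -(884 + 100/(39 + 346)) = -(884 + 100/385) = -(884 + 100*(1/385)) = -(884 + 20/77) = -1*68088/77 = -68088/77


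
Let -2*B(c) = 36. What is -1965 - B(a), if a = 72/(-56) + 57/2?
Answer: -1947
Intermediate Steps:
a = 381/14 (a = 72*(-1/56) + 57*(½) = -9/7 + 57/2 = 381/14 ≈ 27.214)
B(c) = -18 (B(c) = -½*36 = -18)
-1965 - B(a) = -1965 - 1*(-18) = -1965 + 18 = -1947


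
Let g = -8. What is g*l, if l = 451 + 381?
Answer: -6656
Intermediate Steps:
l = 832
g*l = -8*832 = -6656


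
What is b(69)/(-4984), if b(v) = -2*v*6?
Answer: 207/1246 ≈ 0.16613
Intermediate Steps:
b(v) = -12*v
b(69)/(-4984) = -12*69/(-4984) = -828*(-1/4984) = 207/1246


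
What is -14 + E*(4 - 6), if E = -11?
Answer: 8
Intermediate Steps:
-14 + E*(4 - 6) = -14 - 11*(4 - 6) = -14 - 11*(-2) = -14 + 22 = 8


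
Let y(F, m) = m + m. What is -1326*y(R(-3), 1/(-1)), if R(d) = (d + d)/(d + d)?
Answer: 2652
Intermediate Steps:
R(d) = 1 (R(d) = (2*d)/((2*d)) = (2*d)*(1/(2*d)) = 1)
y(F, m) = 2*m
-1326*y(R(-3), 1/(-1)) = -2652/(-1) = -2652*(-1) = -1326*(-2) = 2652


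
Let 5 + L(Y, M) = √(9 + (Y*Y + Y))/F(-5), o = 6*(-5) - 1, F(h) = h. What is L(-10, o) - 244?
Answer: -249 - 3*√11/5 ≈ -250.99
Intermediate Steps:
o = -31 (o = -30 - 1 = -31)
L(Y, M) = -5 - √(9 + Y + Y²)/5 (L(Y, M) = -5 + √(9 + (Y*Y + Y))/(-5) = -5 + √(9 + (Y² + Y))*(-⅕) = -5 + √(9 + (Y + Y²))*(-⅕) = -5 + √(9 + Y + Y²)*(-⅕) = -5 - √(9 + Y + Y²)/5)
L(-10, o) - 244 = (-5 - √(9 - 10 + (-10)²)/5) - 244 = (-5 - √(9 - 10 + 100)/5) - 244 = (-5 - 3*√11/5) - 244 = -249 - 3*√11/5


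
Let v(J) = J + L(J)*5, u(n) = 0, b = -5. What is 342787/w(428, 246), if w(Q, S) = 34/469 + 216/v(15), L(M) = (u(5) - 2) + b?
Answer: -803835515/25156 ≈ -31954.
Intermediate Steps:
L(M) = -7 (L(M) = (0 - 2) - 5 = -2 - 5 = -7)
v(J) = -35 + J (v(J) = J - 7*5 = J - 35 = -35 + J)
w(Q, S) = -25156/2345 (w(Q, S) = 34/469 + 216/(-35 + 15) = 34*(1/469) + 216/(-20) = 34/469 + 216*(-1/20) = 34/469 - 54/5 = -25156/2345)
342787/w(428, 246) = 342787/(-25156/2345) = 342787*(-2345/25156) = -803835515/25156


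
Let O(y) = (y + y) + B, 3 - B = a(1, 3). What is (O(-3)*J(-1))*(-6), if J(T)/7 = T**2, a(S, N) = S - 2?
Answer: 84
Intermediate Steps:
a(S, N) = -2 + S
B = 4 (B = 3 - (-2 + 1) = 3 - 1*(-1) = 3 + 1 = 4)
O(y) = 4 + 2*y (O(y) = (y + y) + 4 = 2*y + 4 = 4 + 2*y)
J(T) = 7*T**2
(O(-3)*J(-1))*(-6) = ((4 + 2*(-3))*(7*(-1)**2))*(-6) = ((4 - 6)*(7*1))*(-6) = -2*7*(-6) = -14*(-6) = 84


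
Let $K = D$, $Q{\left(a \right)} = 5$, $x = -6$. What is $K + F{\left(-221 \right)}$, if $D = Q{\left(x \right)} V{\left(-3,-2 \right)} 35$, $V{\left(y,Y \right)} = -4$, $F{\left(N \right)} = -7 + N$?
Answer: $-928$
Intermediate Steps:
$D = -700$ ($D = 5 \left(-4\right) 35 = \left(-20\right) 35 = -700$)
$K = -700$
$K + F{\left(-221 \right)} = -700 - 228 = -928$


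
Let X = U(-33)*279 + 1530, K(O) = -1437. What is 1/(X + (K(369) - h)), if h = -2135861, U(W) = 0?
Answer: 1/2135954 ≈ 4.6817e-7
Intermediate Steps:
X = 1530 (X = 0*279 + 1530 = 0 + 1530 = 1530)
1/(X + (K(369) - h)) = 1/(1530 + (-1437 - 1*(-2135861))) = 1/(1530 + (-1437 + 2135861)) = 1/(1530 + 2134424) = 1/2135954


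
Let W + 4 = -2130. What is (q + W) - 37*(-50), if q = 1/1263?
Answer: -358691/1263 ≈ -284.00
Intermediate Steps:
W = -2134 (W = -4 - 2130 = -2134)
q = 1/1263 ≈ 0.00079177
(q + W) - 37*(-50) = (1/1263 - 2134) - 37*(-50) = -2695241/1263 + 1850 = -358691/1263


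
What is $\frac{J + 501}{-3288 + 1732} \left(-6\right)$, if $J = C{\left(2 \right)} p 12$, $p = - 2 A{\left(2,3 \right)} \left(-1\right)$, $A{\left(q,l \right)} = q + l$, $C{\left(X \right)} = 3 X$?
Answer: $\frac{3663}{778} \approx 4.7082$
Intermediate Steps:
$A{\left(q,l \right)} = l + q$
$p = 10$ ($p = - 2 \left(3 + 2\right) \left(-1\right) = \left(-2\right) 5 \left(-1\right) = \left(-10\right) \left(-1\right) = 10$)
$J = 720$ ($J = 3 \cdot 2 \cdot 10 \cdot 12 = 6 \cdot 10 \cdot 12 = 60 \cdot 12 = 720$)
$\frac{J + 501}{-3288 + 1732} \left(-6\right) = \frac{720 + 501}{-3288 + 1732} \left(-6\right) = \frac{1221}{-1556} \left(-6\right) = 1221 \left(- \frac{1}{1556}\right) \left(-6\right) = \left(- \frac{1221}{1556}\right) \left(-6\right) = \frac{3663}{778}$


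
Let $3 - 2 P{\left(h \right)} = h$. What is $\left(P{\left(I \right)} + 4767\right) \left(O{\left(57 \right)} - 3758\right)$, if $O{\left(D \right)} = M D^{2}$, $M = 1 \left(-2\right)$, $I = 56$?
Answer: $-48618568$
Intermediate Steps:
$P{\left(h \right)} = \frac{3}{2} - \frac{h}{2}$
$M = -2$
$O{\left(D \right)} = - 2 D^{2}$
$\left(P{\left(I \right)} + 4767\right) \left(O{\left(57 \right)} - 3758\right) = \left(\left(\frac{3}{2} - 28\right) + 4767\right) \left(- 2 \cdot 57^{2} - 3758\right) = \left(\left(\frac{3}{2} - 28\right) + 4767\right) \left(\left(-2\right) 3249 - 3758\right) = \left(- \frac{53}{2} + 4767\right) \left(-6498 - 3758\right) = \frac{9481}{2} \left(-10256\right) = -48618568$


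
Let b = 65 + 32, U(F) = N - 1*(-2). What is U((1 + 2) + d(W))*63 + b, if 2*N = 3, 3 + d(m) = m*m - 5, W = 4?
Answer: 635/2 ≈ 317.50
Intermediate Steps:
d(m) = -8 + m**2 (d(m) = -3 + (m*m - 5) = -3 + (m**2 - 5) = -3 + (-5 + m**2) = -8 + m**2)
N = 3/2 (N = (1/2)*3 = 3/2 ≈ 1.5000)
U(F) = 7/2 (U(F) = 3/2 - 1*(-2) = 3/2 + 2 = 7/2)
b = 97
U((1 + 2) + d(W))*63 + b = (7/2)*63 + 97 = 441/2 + 97 = 635/2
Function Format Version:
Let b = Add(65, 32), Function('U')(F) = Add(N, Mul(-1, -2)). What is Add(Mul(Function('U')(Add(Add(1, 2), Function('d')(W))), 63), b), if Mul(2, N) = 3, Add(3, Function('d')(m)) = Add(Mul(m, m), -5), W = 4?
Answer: Rational(635, 2) ≈ 317.50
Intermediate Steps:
Function('d')(m) = Add(-8, Pow(m, 2)) (Function('d')(m) = Add(-3, Add(Mul(m, m), -5)) = Add(-3, Add(Pow(m, 2), -5)) = Add(-3, Add(-5, Pow(m, 2))) = Add(-8, Pow(m, 2)))
N = Rational(3, 2) (N = Mul(Rational(1, 2), 3) = Rational(3, 2) ≈ 1.5000)
Function('U')(F) = Rational(7, 2) (Function('U')(F) = Add(Rational(3, 2), Mul(-1, -2)) = Add(Rational(3, 2), 2) = Rational(7, 2))
b = 97
Add(Mul(Function('U')(Add(Add(1, 2), Function('d')(W))), 63), b) = Add(Mul(Rational(7, 2), 63), 97) = Add(Rational(441, 2), 97) = Rational(635, 2)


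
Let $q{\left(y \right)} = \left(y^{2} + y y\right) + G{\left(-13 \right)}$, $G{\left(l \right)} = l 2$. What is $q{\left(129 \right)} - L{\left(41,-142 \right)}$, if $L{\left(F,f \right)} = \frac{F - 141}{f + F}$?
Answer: $\frac{3358756}{101} \approx 33255.0$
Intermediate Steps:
$G{\left(l \right)} = 2 l$
$q{\left(y \right)} = -26 + 2 y^{2}$ ($q{\left(y \right)} = \left(y^{2} + y y\right) + 2 \left(-13\right) = \left(y^{2} + y^{2}\right) - 26 = 2 y^{2} - 26 = -26 + 2 y^{2}$)
$L{\left(F,f \right)} = \frac{-141 + F}{F + f}$
$q{\left(129 \right)} - L{\left(41,-142 \right)} = \left(-26 + 2 \cdot 129^{2}\right) - \frac{-141 + 41}{41 - 142} = \left(-26 + 2 \cdot 16641\right) - \frac{1}{-101} \left(-100\right) = \left(-26 + 33282\right) - \left(- \frac{1}{101}\right) \left(-100\right) = 33256 - \frac{100}{101} = \frac{3358756}{101}$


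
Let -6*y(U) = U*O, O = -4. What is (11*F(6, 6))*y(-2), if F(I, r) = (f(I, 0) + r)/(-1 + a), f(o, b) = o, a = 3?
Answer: -88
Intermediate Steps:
F(I, r) = I/2 + r/2 (F(I, r) = (I + r)/(-1 + 3) = (I + r)/2 = (I + r)*(1/2) = I/2 + r/2)
y(U) = 2*U/3 (y(U) = -U*(-4)/6 = -(-2)*U/3 = 2*U/3)
(11*F(6, 6))*y(-2) = (11*((1/2)*6 + (1/2)*6))*((2/3)*(-2)) = (11*(3 + 3))*(-4/3) = (11*6)*(-4/3) = 66*(-4/3) = -88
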